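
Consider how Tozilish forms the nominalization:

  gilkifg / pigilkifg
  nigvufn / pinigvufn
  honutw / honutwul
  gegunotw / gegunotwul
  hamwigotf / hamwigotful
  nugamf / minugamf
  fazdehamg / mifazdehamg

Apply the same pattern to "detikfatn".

"detikfatn" has second-to-last letter 't'. The stems whose second-to-last letter is 't' (honutw → honutwul, gegunotw → gegunotwul, hamwigotf → hamwigotful) add -ul.
The other patterns: stems whose second-to-last letter is 'f' add the prefix pi-; stems whose second-to-last letter is 'm' add the prefix mi-.
So detikfatn → detikfatnul.

detikfatnul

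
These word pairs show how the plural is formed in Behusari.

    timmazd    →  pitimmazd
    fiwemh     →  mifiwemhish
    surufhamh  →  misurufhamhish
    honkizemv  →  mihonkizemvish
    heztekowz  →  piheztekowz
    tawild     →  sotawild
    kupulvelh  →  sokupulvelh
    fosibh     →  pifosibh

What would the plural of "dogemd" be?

midogemdish

kupulvelh and fiwemh both end in -h yet inflect differently (sokupulvelh, mifiwemhish), so the final letter is not what conditions the rule; the second-to-last letter is.
"dogemd" has second-to-last letter 'm'. The stems whose second-to-last letter is 'm' (honkizemv → mihonkizemvish, fiwemh → mifiwemhish, surufhamh → misurufhamhish) add mi- … -ish around the stem.
The other patterns: stems whose second-to-last letter is 'l' add the prefix so-; stems whose second-to-last letter is 'b', 'w' or 'z' add the prefix pi-.
So dogemd → midogemdish.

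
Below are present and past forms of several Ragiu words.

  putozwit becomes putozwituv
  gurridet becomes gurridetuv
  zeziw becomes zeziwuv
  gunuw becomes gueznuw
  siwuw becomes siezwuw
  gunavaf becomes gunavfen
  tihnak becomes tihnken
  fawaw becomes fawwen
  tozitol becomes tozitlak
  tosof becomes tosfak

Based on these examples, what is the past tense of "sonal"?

sonlen

zeziw and gunuw both end in -w yet inflect differently (zeziwuv, gueznuw), so the final letter is not what conditions the rule; the last vowel is.
"sonal" has last vowel 'a'. The stems whose last vowel is 'a' (gunavaf → gunavfen, tihnak → tihnken, fawaw → fawwen) delete the last vowel and add -en.
So sonal → sonlen.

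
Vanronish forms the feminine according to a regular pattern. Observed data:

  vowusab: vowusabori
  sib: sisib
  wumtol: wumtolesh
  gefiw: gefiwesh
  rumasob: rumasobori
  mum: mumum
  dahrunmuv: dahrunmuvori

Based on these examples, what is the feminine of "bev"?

sib and vowusab both end in -b yet inflect differently (sisib, vowusabori), so the final letter is not what conditions the rule; the number of vowels is.
"bev" has 1 vowel. The stems with 1 vowel (sib → sisib, mum → mumum) repeat the first consonant+vowel as a prefix.
The other patterns: stems with 2 vowels add -esh; stems with 3 vowels add -ori.
So bev → bebev.

bebev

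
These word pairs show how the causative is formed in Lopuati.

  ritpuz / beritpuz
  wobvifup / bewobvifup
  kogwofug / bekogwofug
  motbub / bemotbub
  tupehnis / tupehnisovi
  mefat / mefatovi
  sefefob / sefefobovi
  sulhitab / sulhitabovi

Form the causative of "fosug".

befosug

"fosug" has last vowel 'u'. The stems whose last vowel is 'u' (ritpuz → beritpuz, wobvifup → bewobvifup, kogwofug → bekogwofug) add the prefix be-.
So fosug → befosug.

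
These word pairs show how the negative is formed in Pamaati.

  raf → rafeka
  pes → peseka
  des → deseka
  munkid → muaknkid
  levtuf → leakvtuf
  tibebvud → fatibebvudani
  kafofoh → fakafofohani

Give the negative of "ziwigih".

raf and levtuf both end in -f yet inflect differently (rafeka, leakvtuf), so the final letter is not what conditions the rule; the number of vowels is.
"ziwigih" has 3 vowels. The stems with 3 vowels (tibebvud → fatibebvudani, kafofoh → fakafofohani) add fa- … -ani around the stem.
So ziwigih → faziwigihani.

faziwigihani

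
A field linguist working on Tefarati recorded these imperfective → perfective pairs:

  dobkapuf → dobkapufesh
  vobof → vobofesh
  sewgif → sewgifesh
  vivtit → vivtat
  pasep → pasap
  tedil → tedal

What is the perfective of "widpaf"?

widpafesh

"widpaf" ends in -f. The stems ending in -f (dobkapuf → dobkapufesh, vobof → vobofesh, sewgif → sewgifesh) add -esh.
So widpaf → widpafesh.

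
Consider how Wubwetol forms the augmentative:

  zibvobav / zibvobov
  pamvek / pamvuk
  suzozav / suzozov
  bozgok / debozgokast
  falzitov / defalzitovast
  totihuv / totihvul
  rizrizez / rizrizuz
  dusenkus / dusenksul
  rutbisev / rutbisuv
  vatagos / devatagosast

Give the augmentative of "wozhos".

vatagos and dusenkus both end in -s yet inflect differently (devatagosast, dusenksul), so the final letter is not what conditions the rule; the last vowel is.
"wozhos" has last vowel 'o'. The stems whose last vowel is 'o' (bozgok → debozgokast, vatagos → devatagosast, falzitov → defalzitovast) add de- … -ast around the stem.
So wozhos → dewozhosast.

dewozhosast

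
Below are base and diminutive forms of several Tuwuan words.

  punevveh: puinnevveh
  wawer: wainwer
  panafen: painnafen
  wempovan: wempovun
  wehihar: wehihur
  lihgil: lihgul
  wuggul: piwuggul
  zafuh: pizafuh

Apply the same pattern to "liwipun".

panafen and wempovan both end in -n yet inflect differently (painnafen, wempovun), so the final letter is not what conditions the rule; the last vowel is.
"liwipun" has last vowel 'u'. The stems whose last vowel is 'u' (wuggul → piwuggul, zafuh → pizafuh) add the prefix pi-.
So liwipun → piliwipun.

piliwipun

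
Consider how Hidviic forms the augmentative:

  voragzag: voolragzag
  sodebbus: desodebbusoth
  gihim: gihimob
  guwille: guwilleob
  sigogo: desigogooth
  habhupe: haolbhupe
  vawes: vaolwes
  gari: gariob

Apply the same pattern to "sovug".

desovugoth

guwille and habhupe both end in -e yet inflect differently (guwilleob, haolbhupe), so the final letter is not what conditions the rule; the first letter is.
"sovug" begins with s-. The stems beginning with s- (sodebbus → desodebbusoth, sigogo → desigogooth) add de- … -oth around the stem.
The other patterns: stems beginning with g- add -ob; stems beginning with h- or v- insert -ol- after the first vowel.
So sovug → desovugoth.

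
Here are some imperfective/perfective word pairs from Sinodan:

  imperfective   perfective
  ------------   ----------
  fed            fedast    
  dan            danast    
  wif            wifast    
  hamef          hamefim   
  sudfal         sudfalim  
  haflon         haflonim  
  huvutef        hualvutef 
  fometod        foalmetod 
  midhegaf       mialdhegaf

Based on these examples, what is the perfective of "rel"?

wif and hamef both end in -f yet inflect differently (wifast, hamefim), so the final letter is not what conditions the rule; the number of vowels is.
"rel" has 1 vowel. The stems with 1 vowel (fed → fedast, dan → danast, wif → wifast) add -ast.
So rel → relast.

relast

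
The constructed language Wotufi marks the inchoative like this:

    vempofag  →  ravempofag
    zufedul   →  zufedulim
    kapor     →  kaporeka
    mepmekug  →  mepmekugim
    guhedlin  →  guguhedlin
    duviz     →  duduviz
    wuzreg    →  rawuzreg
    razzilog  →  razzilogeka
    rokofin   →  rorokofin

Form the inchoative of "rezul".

mepmekug and razzilog both end in -g yet inflect differently (mepmekugim, razzilogeka), so the final letter is not what conditions the rule; the last vowel is.
"rezul" has last vowel 'u'. The stems whose last vowel is 'u' (mepmekug → mepmekugim, zufedul → zufedulim) add -im.
So rezul → rezulim.

rezulim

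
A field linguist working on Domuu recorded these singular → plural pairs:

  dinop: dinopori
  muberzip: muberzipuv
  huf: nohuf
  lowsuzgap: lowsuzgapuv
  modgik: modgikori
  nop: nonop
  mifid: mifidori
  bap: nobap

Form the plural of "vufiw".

vufiwori

"vufiw" has 2 vowels. The stems with 2 vowels (mifid → mifidori, dinop → dinopori, modgik → modgikori) add -ori.
So vufiw → vufiwori.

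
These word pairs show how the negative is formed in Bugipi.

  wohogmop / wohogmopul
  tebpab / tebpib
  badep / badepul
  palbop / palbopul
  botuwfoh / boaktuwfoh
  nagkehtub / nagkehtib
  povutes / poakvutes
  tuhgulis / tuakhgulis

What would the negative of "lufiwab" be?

lufiwib

palbop and botuwfoh both have last vowel 'o' yet inflect differently (palbopul, boaktuwfoh), so the last vowel is not what conditions the rule; the final letter is.
"lufiwab" ends in -b. The stems ending in -b (tebpab → tebpib, nagkehtub → nagkehtib) change the last vowel to 'i'.
The other patterns: stems ending in -p add -ul; stems ending in -h or -s insert -ak- after the first vowel.
So lufiwab → lufiwib.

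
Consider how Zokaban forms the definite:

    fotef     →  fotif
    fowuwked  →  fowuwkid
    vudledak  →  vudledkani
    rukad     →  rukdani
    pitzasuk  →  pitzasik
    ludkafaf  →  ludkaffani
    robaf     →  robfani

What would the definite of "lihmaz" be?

"lihmaz" has last vowel 'a'. The stems whose last vowel is 'a' (ludkafaf → ludkaffani, vudledak → vudledkani, rukad → rukdani) delete the last vowel and add -ani.
The other pattern: stems whose last vowel is 'e' or 'u' change the last vowel to 'i'.
So lihmaz → lihmzani.

lihmzani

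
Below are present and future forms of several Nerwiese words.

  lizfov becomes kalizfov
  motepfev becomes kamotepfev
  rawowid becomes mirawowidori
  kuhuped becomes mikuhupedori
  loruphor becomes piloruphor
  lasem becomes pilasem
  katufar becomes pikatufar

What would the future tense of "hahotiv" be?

motepfev and kuhuped both have last vowel 'e' yet inflect differently (kamotepfev, mikuhupedori), so the last vowel is not what conditions the rule; the final letter is.
"hahotiv" ends in -v. The stems ending in -v (lizfov → kalizfov, motepfev → kamotepfev) add the prefix ka-.
The other patterns: stems ending in -d add mi- … -ori around the stem; stems ending in -m or -r add the prefix pi-.
So hahotiv → kahahotiv.

kahahotiv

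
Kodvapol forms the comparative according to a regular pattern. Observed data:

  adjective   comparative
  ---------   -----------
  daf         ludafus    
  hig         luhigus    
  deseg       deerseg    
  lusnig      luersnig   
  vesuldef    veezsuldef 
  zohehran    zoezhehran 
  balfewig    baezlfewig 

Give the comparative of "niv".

lunivus

"niv" has 1 vowel. The stems with 1 vowel (daf → ludafus, hig → luhigus) add lu- … -us around the stem.
So niv → lunivus.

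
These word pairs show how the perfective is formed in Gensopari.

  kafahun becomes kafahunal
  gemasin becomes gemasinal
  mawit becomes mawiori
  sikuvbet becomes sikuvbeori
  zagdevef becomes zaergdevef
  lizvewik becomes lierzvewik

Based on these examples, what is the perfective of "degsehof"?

deergsehof

gemasin and mawit both have last vowel 'i' yet inflect differently (gemasinal, mawiori), so the last vowel is not what conditions the rule; the final letter is.
"degsehof" ends in -f. The one such stem in the data (zagdevef → zaergdevef) inserts -er- after the first vowel (as does lizvewik), so the same rule applies.
The other patterns: stems ending in -n add -al; stems ending in -t drop the final letter and add -ori.
So degsehof → deergsehof.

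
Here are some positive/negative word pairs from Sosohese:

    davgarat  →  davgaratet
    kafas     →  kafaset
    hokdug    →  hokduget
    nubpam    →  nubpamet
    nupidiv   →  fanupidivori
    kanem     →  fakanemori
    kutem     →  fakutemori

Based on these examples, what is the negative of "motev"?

"motev" has last vowel 'e'. The stems whose last vowel is 'e' (kanem → fakanemori, kutem → fakutemori) add fa- … -ori around the stem.
The other pattern: stems whose last vowel is 'a' or 'u' add -et.
So motev → famotevori.

famotevori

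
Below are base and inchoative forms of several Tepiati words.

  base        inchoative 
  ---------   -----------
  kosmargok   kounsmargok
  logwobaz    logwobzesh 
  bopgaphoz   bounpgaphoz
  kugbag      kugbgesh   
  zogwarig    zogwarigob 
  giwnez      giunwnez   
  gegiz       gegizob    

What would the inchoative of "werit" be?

weritob

gegiz and logwobaz both end in -z yet inflect differently (gegizob, logwobzesh), so the final letter is not what conditions the rule; the last vowel is.
"werit" has last vowel 'i'. The stems whose last vowel is 'i' (gegiz → gegizob, zogwarig → zogwarigob) add -ob.
The other patterns: stems whose last vowel is 'a' delete the last vowel and add -esh; stems whose last vowel is 'e' or 'o' insert -un- after the first vowel.
So werit → weritob.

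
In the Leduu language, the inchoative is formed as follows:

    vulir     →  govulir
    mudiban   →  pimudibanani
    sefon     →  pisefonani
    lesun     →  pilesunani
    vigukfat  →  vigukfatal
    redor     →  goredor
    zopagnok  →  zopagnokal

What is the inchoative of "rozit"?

rozital

redor and zopagnok both have last vowel 'o' yet inflect differently (goredor, zopagnokal), so the last vowel is not what conditions the rule; the final letter is.
"rozit" ends in -t. The one such stem in the data (vigukfat → vigukfatal) adds -al, so the same rule applies.
The other patterns: stems ending in -r add the prefix go-; stems ending in -n add pi- … -ani around the stem.
So rozit → rozital.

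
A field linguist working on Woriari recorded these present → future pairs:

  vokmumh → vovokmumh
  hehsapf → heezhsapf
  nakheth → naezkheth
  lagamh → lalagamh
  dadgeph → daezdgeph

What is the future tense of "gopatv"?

goezpatv

"gopatv" has second-to-last letter 't'. The one such stem in the data (nakheth → naezkheth) inserts -ez- after the first vowel (as do hehsapf, dadgeph), so the same rule applies.
The other pattern: stems whose second-to-last letter is 'm' repeat the first consonant+vowel as a prefix.
So gopatv → goezpatv.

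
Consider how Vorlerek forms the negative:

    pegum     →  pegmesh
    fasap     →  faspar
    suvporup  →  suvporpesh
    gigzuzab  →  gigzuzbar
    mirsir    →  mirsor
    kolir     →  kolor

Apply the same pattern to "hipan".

"hipan" has last vowel 'a'. The stems whose last vowel is 'a' (gigzuzab → gigzuzbar, fasap → faspar) delete the last vowel and add -ar.
The other patterns: stems whose last vowel is 'u' delete the last vowel and add -esh; stems whose last vowel is 'i' change the last vowel to 'o'.
So hipan → hipnar.

hipnar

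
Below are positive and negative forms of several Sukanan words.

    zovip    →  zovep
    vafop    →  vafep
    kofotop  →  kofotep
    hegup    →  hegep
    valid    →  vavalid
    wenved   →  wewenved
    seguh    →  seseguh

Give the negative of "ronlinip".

zovip and valid both have last vowel 'i' yet inflect differently (zovep, vavalid), so the last vowel is not what conditions the rule; the final letter is.
"ronlinip" ends in -p. The stems ending in -p (zovip → zovep, vafop → vafep, kofotop → kofotep) change the last vowel to 'e'.
So ronlinip → ronlinep.

ronlinep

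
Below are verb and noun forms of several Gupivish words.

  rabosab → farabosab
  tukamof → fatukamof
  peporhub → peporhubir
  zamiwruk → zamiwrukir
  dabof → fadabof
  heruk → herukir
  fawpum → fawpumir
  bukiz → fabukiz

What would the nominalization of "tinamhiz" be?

fatinamhiz

"tinamhiz" has last vowel 'i'. The one such stem in the data (bukiz → fabukiz) adds the prefix fa-, so the same rule applies.
So tinamhiz → fatinamhiz.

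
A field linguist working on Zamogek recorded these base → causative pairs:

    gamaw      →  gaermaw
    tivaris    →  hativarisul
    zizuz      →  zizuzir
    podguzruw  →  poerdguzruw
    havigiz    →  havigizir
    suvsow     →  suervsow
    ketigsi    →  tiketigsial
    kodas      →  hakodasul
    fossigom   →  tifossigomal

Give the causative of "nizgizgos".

hanizgizgosul

podguzruw and zizuz both have last vowel 'u' yet inflect differently (poerdguzruw, zizuzir), so the last vowel is not what conditions the rule; the final letter is.
"nizgizgos" ends in -s. The stems ending in -s (tivaris → hativarisul, kodas → hakodasul) add ha- … -ul around the stem.
The other patterns: stems ending in -w insert -er- after the first vowel; stems ending in -z add -ir; stems ending in -i or -m add ti- … -al around the stem.
So nizgizgos → hanizgizgosul.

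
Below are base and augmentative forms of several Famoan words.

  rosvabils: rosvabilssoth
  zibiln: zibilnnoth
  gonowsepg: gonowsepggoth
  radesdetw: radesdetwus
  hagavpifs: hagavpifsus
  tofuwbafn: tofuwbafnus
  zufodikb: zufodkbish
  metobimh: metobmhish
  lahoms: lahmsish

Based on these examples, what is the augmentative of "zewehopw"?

rosvabils and hagavpifs both end in -s yet inflect differently (rosvabilssoth, hagavpifsus), so the final letter is not what conditions the rule; the second-to-last letter is.
"zewehopw" has second-to-last letter 'p'. The one such stem in the data (gonowsepg → gonowsepggoth) doubles the final consonant and adds -oth (as do rosvabils, zibiln), so the same rule applies.
The other patterns: stems whose second-to-last letter is 'f' or 't' add -us; stems whose second-to-last letter is 'k' or 'm' delete the last vowel and add -ish.
So zewehopw → zewehopwwoth.

zewehopwwoth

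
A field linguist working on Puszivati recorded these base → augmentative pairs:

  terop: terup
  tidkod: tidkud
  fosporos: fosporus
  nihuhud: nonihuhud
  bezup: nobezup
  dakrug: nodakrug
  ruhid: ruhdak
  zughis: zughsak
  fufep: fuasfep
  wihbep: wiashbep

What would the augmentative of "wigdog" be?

wigdug

"wigdog" has last vowel 'o'. The stems whose last vowel is 'o' (terop → terup, tidkod → tidkud, fosporos → fosporus) change the last vowel to 'u'.
So wigdog → wigdug.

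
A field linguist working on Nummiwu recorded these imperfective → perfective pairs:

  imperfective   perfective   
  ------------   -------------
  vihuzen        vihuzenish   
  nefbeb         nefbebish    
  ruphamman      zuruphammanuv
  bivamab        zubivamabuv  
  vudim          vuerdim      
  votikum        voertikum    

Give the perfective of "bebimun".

beerbimun

vihuzen and ruphamman both end in -n yet inflect differently (vihuzenish, zuruphammanuv), so the final letter is not what conditions the rule; the last vowel is.
"bebimun" has last vowel 'u'. The one such stem in the data (votikum → voertikum) inserts -er- after the first vowel (as does vudim), so the same rule applies.
The other patterns: stems whose last vowel is 'e' add -ish; stems whose last vowel is 'a' add zu- … -uv around the stem.
So bebimun → beerbimun.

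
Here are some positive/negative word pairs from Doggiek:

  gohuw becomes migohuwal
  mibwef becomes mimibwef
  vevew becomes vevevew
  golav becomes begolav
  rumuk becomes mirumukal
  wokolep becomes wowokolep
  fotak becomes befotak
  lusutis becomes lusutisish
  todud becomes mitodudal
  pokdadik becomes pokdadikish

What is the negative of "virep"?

vivirep

"virep" has last vowel 'e'. The stems whose last vowel is 'e' (mibwef → mimibwef, wokolep → wowokolep, vevew → vevevew) repeat the first consonant+vowel as a prefix.
The other patterns: stems whose last vowel is 'a' add the prefix be-; stems whose last vowel is 'i' add -ish; stems whose last vowel is 'u' add mi- … -al around the stem.
So virep → vivirep.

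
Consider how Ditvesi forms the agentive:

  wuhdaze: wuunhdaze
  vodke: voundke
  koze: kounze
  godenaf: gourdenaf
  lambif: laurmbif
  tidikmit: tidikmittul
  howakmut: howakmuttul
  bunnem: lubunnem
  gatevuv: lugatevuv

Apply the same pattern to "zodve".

zoundve

lambif and tidikmit both have last vowel 'i' yet inflect differently (laurmbif, tidikmittul), so the last vowel is not what conditions the rule; the final letter is.
"zodve" ends in -e. The stems ending in -e (wuhdaze → wuunhdaze, vodke → voundke, koze → kounze) insert -un- after the first vowel.
So zodve → zoundve.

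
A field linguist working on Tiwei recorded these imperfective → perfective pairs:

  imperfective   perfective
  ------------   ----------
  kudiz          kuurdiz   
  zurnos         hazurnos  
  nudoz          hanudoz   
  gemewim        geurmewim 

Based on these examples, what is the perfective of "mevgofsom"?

hamevgofsom

kudiz and nudoz both end in -z yet inflect differently (kuurdiz, hanudoz), so the final letter is not what conditions the rule; the last vowel is.
"mevgofsom" has last vowel 'o'. The stems whose last vowel is 'o' (nudoz → hanudoz, zurnos → hazurnos) add the prefix ha-.
The other pattern: stems whose last vowel is 'i' insert -ur- after the first vowel.
So mevgofsom → hamevgofsom.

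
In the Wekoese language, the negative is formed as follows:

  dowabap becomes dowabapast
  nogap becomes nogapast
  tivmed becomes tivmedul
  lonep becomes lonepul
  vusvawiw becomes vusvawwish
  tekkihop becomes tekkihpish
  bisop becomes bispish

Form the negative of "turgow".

turgwish

dowabap and lonep both end in -p yet inflect differently (dowabapast, lonepul), so the final letter is not what conditions the rule; the last vowel is.
"turgow" has last vowel 'o'. The stems whose last vowel is 'o' (tekkihop → tekkihpish, bisop → bispish) delete the last vowel and add -ish.
The other patterns: stems whose last vowel is 'a' add -ast; stems whose last vowel is 'e' add -ul.
So turgow → turgwish.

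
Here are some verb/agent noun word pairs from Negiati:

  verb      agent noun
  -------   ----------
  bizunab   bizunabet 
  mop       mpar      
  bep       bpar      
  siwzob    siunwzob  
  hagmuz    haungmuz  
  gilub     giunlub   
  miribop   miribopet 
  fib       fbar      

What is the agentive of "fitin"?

fib and siwzob both end in -b yet inflect differently (fbar, siunwzob), so the final letter is not what conditions the rule; the number of vowels is.
"fitin" has 2 vowels. The stems with 2 vowels (siwzob → siunwzob, hagmuz → haungmuz, gilub → giunlub) insert -un- after the first vowel.
The other patterns: stems with 1 vowel delete the last vowel and add -ar; stems with 3 vowels add -et.
So fitin → fiuntin.

fiuntin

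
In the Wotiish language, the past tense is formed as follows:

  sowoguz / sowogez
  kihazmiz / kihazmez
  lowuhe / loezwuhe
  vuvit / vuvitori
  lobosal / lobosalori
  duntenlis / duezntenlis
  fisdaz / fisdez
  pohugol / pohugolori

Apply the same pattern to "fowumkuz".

"fowumkuz" ends in -z. The stems ending in -z (fisdaz → fisdez, kihazmiz → kihazmez, sowoguz → sowogez) change the last vowel to 'e'.
So fowumkuz → fowumkez.

fowumkez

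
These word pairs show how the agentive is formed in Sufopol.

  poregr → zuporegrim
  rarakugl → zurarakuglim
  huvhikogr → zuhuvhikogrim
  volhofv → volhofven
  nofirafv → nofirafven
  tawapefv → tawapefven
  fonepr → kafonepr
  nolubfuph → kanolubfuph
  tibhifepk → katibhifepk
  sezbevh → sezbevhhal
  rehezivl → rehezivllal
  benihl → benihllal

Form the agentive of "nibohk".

"nibohk" has second-to-last letter 'h'. The one such stem in the data (benihl → benihllal) doubles the final consonant and adds -al (as do sezbevh, rehezivl), so the same rule applies.
The other patterns: stems whose second-to-last letter is 'g' add zu- … -im around the stem; stems whose second-to-last letter is 'f' add -en; stems whose second-to-last letter is 'p' add the prefix ka-.
So nibohk → nibohkkal.

nibohkkal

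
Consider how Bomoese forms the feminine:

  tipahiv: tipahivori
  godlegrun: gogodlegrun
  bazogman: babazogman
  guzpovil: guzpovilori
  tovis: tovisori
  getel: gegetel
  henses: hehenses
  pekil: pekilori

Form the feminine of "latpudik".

latpudikori

guzpovil and getel both end in -l yet inflect differently (guzpovilori, gegetel), so the final letter is not what conditions the rule; the last vowel is.
"latpudik" has last vowel 'i'. The stems whose last vowel is 'i' (guzpovil → guzpovilori, tovis → tovisori, pekil → pekilori) add -ori.
The other pattern: stems whose last vowel is 'a', 'e' or 'u' repeat the first consonant+vowel as a prefix.
So latpudik → latpudikori.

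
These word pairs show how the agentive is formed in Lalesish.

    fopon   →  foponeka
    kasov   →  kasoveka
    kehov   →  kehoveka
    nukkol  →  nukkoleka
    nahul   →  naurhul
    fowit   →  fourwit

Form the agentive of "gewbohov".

nukkol and nahul both end in -l yet inflect differently (nukkoleka, naurhul), so the final letter is not what conditions the rule; the last vowel is.
"gewbohov" has last vowel 'o'. The stems whose last vowel is 'o' (fopon → foponeka, kasov → kasoveka, kehov → kehoveka) add -eka.
So gewbohov → gewbohoveka.

gewbohoveka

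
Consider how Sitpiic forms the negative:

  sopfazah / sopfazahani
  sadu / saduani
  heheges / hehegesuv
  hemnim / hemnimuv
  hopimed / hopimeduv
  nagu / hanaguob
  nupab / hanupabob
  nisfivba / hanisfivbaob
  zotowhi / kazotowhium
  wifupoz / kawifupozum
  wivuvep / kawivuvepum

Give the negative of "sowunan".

sadu and nagu both end in -u yet inflect differently (saduani, hanaguob), so the final letter is not what conditions the rule; the first letter is.
"sowunan" begins with s-. The stems beginning with s- (sopfazah → sopfazahani, sadu → saduani) add -ani.
The other patterns: stems beginning with h- add -uv; stems beginning with n- add ha- … -ob around the stem; stems beginning with w- or z- add ka- … -um around the stem.
So sowunan → sowunanani.

sowunanani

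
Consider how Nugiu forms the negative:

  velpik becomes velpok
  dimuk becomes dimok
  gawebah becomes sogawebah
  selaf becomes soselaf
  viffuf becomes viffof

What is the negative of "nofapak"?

"nofapak" has last vowel 'a'. The stems whose last vowel is 'a' (gawebah → sogawebah, selaf → soselaf) add the prefix so-.
The other pattern: stems whose last vowel is 'i' or 'u' change the last vowel to 'o'.
So nofapak → sonofapak.

sonofapak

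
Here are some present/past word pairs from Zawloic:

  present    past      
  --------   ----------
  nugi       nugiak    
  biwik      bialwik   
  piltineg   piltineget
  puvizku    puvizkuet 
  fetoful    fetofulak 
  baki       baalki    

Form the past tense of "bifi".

baki and nugi both end in -i yet inflect differently (baalki, nugiak), so the final letter is not what conditions the rule; the first letter is.
"bifi" begins with b-. The stems beginning with b- (biwik → bialwik, baki → baalki) insert -al- after the first vowel.
So bifi → bialfi.

bialfi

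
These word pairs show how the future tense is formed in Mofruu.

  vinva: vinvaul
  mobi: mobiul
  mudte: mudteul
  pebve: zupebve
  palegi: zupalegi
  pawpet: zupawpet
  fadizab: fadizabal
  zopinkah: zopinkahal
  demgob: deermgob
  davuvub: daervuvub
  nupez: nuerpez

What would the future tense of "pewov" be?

"pewov" begins with p-. The stems beginning with p- (pebve → zupebve, palegi → zupalegi, pawpet → zupawpet) add the prefix zu-.
So pewov → zupewov.

zupewov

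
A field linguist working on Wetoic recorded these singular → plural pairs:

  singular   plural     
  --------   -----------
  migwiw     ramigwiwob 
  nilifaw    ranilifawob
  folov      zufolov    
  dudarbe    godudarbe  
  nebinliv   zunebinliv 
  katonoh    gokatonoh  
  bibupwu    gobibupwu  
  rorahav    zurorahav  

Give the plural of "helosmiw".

migwiw and nebinliv both have last vowel 'i' yet inflect differently (ramigwiwob, zunebinliv), so the last vowel is not what conditions the rule; the final letter is.
"helosmiw" ends in -w. The stems ending in -w (nilifaw → ranilifawob, migwiw → ramigwiwob) add ra- … -ob around the stem.
The other patterns: stems ending in -v add the prefix zu-; stems ending in -e, -h or -u add the prefix go-.
So helosmiw → rahelosmiwob.

rahelosmiwob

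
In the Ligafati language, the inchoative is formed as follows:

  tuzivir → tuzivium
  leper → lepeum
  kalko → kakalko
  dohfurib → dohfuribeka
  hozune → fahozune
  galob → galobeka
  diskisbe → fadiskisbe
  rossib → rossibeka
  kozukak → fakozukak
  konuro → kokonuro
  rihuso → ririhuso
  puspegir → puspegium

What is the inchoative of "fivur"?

fivuum

kalko and galob both have last vowel 'o' yet inflect differently (kakalko, galobeka), so the last vowel is not what conditions the rule; the final letter is.
"fivur" ends in -r. The stems ending in -r (leper → lepeum, puspegir → puspegium, tuzivir → tuzivium) drop the final letter and add -um.
The other patterns: stems ending in -o repeat the first consonant+vowel as a prefix; stems ending in -b add -eka; stems ending in -e or -k add the prefix fa-.
So fivur → fivuum.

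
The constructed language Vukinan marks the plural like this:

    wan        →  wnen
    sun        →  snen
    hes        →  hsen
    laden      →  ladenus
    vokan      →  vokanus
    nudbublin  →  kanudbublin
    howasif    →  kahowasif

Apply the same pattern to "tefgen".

wan and laden both end in -n yet inflect differently (wnen, ladenus), so the final letter is not what conditions the rule; the number of vowels is.
"tefgen" has 2 vowels. The stems with 2 vowels (laden → ladenus, vokan → vokanus) add -us.
So tefgen → tefgenus.

tefgenus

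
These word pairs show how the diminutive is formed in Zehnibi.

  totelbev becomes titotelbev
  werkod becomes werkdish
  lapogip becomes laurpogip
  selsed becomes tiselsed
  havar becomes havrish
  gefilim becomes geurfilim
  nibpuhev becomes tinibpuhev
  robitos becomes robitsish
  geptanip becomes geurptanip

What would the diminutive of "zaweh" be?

selsed and werkod both end in -d yet inflect differently (tiselsed, werkdish), so the final letter is not what conditions the rule; the last vowel is.
"zaweh" has last vowel 'e'. The stems whose last vowel is 'e' (selsed → tiselsed, nibpuhev → tinibpuhev, totelbev → titotelbev) add the prefix ti-.
So zaweh → tizaweh.

tizaweh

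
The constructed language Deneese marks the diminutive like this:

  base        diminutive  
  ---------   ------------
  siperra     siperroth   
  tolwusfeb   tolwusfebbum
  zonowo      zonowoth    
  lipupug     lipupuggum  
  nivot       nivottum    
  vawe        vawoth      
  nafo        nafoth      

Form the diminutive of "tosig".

"tosig" ends in a consonant. The stems ending in a consonant (nivot → nivottum, tolwusfeb → tolwusfebbum, lipupug → lipupuggum) double the final consonant and add -um.
The other pattern: stems ending in a vowel drop the final letter and add -oth.
So tosig → tosiggum.

tosiggum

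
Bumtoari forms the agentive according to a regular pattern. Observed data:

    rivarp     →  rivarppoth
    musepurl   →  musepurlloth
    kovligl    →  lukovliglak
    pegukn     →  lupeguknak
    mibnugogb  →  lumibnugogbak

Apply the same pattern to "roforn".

"roforn" has second-to-last letter 'r'. The stems whose second-to-last letter is 'r' (rivarp → rivarppoth, musepurl → musepurlloth) double the final consonant and add -oth.
So roforn → rofornnoth.

rofornnoth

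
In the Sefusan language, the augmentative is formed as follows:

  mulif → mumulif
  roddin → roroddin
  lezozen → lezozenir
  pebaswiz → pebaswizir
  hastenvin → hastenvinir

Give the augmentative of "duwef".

roddin and lezozen both end in -n yet inflect differently (roroddin, lezozenir), so the final letter is not what conditions the rule; the number of vowels is.
"duwef" has 2 vowels. The stems with 2 vowels (mulif → mumulif, roddin → roroddin) repeat the first consonant+vowel as a prefix.
The other pattern: stems with 3 vowels add -ir.
So duwef → duduwef.

duduwef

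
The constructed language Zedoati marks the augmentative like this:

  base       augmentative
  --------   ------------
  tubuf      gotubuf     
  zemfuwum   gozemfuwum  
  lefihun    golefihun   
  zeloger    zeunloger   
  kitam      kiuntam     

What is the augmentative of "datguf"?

zemfuwum and kitam both end in -m yet inflect differently (gozemfuwum, kiuntam), so the final letter is not what conditions the rule; the last vowel is.
"datguf" has last vowel 'u'. The stems whose last vowel is 'u' (tubuf → gotubuf, zemfuwum → gozemfuwum, lefihun → golefihun) add the prefix go-.
So datguf → godatguf.

godatguf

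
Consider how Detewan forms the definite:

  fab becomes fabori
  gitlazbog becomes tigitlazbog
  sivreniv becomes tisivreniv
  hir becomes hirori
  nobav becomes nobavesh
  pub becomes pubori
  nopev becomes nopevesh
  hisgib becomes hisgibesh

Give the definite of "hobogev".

tihobogev

pub and hisgib both end in -b yet inflect differently (pubori, hisgibesh), so the final letter is not what conditions the rule; the number of vowels is.
"hobogev" has 3 vowels. The stems with 3 vowels (gitlazbog → tigitlazbog, sivreniv → tisivreniv) add the prefix ti-.
The other patterns: stems with 1 vowel add -ori; stems with 2 vowels add -esh.
So hobogev → tihobogev.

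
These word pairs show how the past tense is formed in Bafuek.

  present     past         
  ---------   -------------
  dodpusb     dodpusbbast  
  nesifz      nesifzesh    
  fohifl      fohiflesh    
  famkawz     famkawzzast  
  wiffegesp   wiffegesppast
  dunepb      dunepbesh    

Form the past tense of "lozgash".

lozgashhast

dodpusb and dunepb both end in -b yet inflect differently (dodpusbbast, dunepbesh), so the final letter is not what conditions the rule; the second-to-last letter is.
"lozgash" has second-to-last letter 's'. The stems whose second-to-last letter is 's' (dodpusb → dodpusbbast, wiffegesp → wiffegesppast) double the final consonant and add -ast.
So lozgash → lozgashhast.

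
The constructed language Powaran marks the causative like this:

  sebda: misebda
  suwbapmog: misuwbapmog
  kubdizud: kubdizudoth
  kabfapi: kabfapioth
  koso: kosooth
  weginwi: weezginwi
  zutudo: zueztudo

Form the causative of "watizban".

kabfapi and weginwi both end in -i yet inflect differently (kabfapioth, weezginwi), so the final letter is not what conditions the rule; the first letter is.
"watizban" begins with w-. The one such stem in the data (weginwi → weezginwi) inserts -ez- after the first vowel (as does zutudo), so the same rule applies.
The other patterns: stems beginning with s- add the prefix mi-; stems beginning with k- add -oth.
So watizban → waeztizban.

waeztizban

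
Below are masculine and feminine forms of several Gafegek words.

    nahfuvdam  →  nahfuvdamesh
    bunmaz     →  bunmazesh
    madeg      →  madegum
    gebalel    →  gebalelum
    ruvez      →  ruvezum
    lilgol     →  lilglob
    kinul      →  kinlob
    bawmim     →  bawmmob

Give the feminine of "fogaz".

fogazesh

bunmaz and ruvez both end in -z yet inflect differently (bunmazesh, ruvezum), so the final letter is not what conditions the rule; the last vowel is.
"fogaz" has last vowel 'a'. The stems whose last vowel is 'a' (nahfuvdam → nahfuvdamesh, bunmaz → bunmazesh) add -esh.
So fogaz → fogazesh.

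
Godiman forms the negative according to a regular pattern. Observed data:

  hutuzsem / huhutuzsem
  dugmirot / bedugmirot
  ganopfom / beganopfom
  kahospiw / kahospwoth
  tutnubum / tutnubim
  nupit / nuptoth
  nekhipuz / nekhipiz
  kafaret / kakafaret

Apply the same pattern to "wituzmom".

bewituzmom

dugmirot and nupit both end in -t yet inflect differently (bedugmirot, nuptoth), so the final letter is not what conditions the rule; the last vowel is.
"wituzmom" has last vowel 'o'. The stems whose last vowel is 'o' (ganopfom → beganopfom, dugmirot → bedugmirot) add the prefix be-.
The other patterns: stems whose last vowel is 'i' delete the last vowel and add -oth; stems whose last vowel is 'e' repeat the first consonant+vowel as a prefix; stems whose last vowel is 'u' change the last vowel to 'i'.
So wituzmom → bewituzmom.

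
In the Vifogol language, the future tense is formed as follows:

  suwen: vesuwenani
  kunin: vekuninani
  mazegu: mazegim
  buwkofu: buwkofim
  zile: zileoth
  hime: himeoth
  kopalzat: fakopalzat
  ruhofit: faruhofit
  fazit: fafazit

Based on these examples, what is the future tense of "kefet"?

"kefet" ends in -t. The stems ending in -t (kopalzat → fakopalzat, ruhofit → faruhofit, fazit → fafazit) add the prefix fa-.
The other patterns: stems ending in -n add ve- … -ani around the stem; stems ending in -u drop the final letter and add -im; stems ending in -e add -oth.
So kefet → fakefet.

fakefet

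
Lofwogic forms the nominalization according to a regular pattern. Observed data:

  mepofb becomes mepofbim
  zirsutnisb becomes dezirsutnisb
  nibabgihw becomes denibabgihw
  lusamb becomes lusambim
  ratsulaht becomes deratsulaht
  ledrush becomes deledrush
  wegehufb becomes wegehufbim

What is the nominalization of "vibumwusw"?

mepofb and zirsutnisb both end in -b yet inflect differently (mepofbim, dezirsutnisb), so the final letter is not what conditions the rule; the second-to-last letter is.
"vibumwusw" has second-to-last letter 's'. The stems whose second-to-last letter is 's' (zirsutnisb → dezirsutnisb, ledrush → deledrush) add the prefix de-.
The other pattern: stems whose second-to-last letter is 'f' or 'm' add -im.
So vibumwusw → devibumwusw.

devibumwusw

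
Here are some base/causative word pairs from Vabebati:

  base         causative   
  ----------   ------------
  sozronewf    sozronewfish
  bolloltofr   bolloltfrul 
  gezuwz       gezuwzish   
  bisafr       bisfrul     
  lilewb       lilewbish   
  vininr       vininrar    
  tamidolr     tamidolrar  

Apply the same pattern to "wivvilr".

bolloltofr and tamidolr both end in -r yet inflect differently (bolloltfrul, tamidolrar), so the final letter is not what conditions the rule; the second-to-last letter is.
"wivvilr" has second-to-last letter 'l'. The one such stem in the data (tamidolr → tamidolrar) adds -ar, so the same rule applies.
The other patterns: stems whose second-to-last letter is 'f' delete the last vowel and add -ul; stems whose second-to-last letter is 'w' add -ish.
So wivvilr → wivvilrar.

wivvilrar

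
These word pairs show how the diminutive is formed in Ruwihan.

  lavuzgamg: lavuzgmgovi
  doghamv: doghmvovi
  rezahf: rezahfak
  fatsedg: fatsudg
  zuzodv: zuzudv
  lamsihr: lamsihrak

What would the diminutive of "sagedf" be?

"sagedf" has second-to-last letter 'd'. The stems whose second-to-last letter is 'd' (zuzodv → zuzudv, fatsedg → fatsudg) change the last vowel to 'u'.
So sagedf → sagudf.

sagudf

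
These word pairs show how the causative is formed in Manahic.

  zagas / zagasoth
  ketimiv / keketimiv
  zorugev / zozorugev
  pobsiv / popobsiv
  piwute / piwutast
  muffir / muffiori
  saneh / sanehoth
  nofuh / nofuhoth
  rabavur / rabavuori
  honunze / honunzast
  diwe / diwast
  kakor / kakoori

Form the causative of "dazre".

dazrast

"dazre" ends in -e. The stems ending in -e (honunze → honunzast, diwe → diwast, piwute → piwutast) drop the final letter and add -ast.
So dazre → dazrast.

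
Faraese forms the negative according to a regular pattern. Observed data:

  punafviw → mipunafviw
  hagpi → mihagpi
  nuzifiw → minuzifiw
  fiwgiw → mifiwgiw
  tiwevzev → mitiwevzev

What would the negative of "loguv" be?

Every pair shown (punafviw → mipunafviw, hagpi → mihagpi, nuzifiw → minuzifiw, …) follows the same rule: add the prefix mi-.
So loguv → miloguv.

miloguv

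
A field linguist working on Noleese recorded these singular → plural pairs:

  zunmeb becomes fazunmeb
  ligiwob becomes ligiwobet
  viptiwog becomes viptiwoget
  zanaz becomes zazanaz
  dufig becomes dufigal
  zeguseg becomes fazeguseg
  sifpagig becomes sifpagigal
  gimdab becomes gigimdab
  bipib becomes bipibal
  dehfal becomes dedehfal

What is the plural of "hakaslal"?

zeguseg and viptiwog both end in -g yet inflect differently (fazeguseg, viptiwoget), so the final letter is not what conditions the rule; the last vowel is.
"hakaslal" has last vowel 'a'. The stems whose last vowel is 'a' (dehfal → dedehfal, gimdab → gigimdab, zanaz → zazanaz) repeat the first consonant+vowel as a prefix.
So hakaslal → hahakaslal.

hahakaslal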